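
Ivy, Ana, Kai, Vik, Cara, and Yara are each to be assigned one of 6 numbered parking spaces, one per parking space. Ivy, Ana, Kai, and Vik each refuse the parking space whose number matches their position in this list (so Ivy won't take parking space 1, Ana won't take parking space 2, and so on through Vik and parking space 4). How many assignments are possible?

362

Let Aᵢ (for 1 ≤ i ≤ 4) be the placements that put person i in their forbidden parking space. Any j of these fix j positions, leaving (6−j)! ways to fill the rest, and there are C(4,j) ways to pick which j.
By inclusion–exclusion, the number of valid placements is Σ_{j=0}^{4} (−1)^j C(4,j)·(6−j)!.
Computing: 720 − 480 + 144 − 24 + 2 = 362.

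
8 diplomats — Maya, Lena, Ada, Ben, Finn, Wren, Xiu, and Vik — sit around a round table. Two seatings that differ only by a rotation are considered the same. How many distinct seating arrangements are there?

5040

Fix one person's seat to break rotational symmetry; the remaining 7 people can be arranged in (7)! = 5040 ways.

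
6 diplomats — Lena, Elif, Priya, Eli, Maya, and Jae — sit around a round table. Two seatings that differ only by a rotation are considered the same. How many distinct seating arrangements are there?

120

Seat Lena anywhere (absorbing the rotational symmetry), then permute the other 5: (5)! = 120.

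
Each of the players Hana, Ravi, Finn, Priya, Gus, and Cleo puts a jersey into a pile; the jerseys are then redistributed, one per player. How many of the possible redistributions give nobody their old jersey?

265

Count assignments avoiding every fixed point. For any j of the 6 players fixed to their old jersey, the other 6−j can be arranged in (6−j)! ways.
By inclusion–exclusion this is Σ_{j=0}^{6} (−1)^j C(6,j)·(6−j)!.
Computing: 720 − 720 + 360 − 120 + 30 − 6 + 1 = 265.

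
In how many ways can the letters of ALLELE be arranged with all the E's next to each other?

20

Treat the 2 copies of E as a single block. The multiset to arrange is then {EE, A, L, L, L}, 5 items in all.
That gives (5)!/(3!) = 20 arrangements.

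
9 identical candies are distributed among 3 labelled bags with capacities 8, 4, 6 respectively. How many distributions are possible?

33

By stars and bars, unrestricted non-negative solutions to x_1+…+x_3 = 9 number C(9+2,2) = 55.
Subtract solutions that violate a single cap (substitute x_i' = x_i − (cap_i+1)): x_1 ≥ 9 gives C(2,2) = 1; x_2 ≥ 5 gives C(6,2) = 15; x_3 ≥ 7 gives C(4,2) = 6. Together 22.
No two caps can be exceeded simultaneously, so the pair terms are all 0.
By inclusion–exclusion the count is 55 − 22 + 0 = 33.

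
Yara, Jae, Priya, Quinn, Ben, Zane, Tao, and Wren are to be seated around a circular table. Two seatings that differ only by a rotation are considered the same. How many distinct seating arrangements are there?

5040

Fix one person's seat to break rotational symmetry; the remaining 7 people can be arranged in (7)! = 5040 ways.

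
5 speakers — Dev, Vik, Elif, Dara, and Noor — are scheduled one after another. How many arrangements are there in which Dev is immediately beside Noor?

Treat {Dev, Noor} as a single unit. There are 4 units to order, and the pair itself can be ordered 2 ways.
That gives 2 × 4! = 2 × 24 = 48.

48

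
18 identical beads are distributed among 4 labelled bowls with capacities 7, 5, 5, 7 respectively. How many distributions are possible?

Ignoring the caps, the number of non-negative solutions to x_1+…+x_4 = 18 is C(21,3) = 1330.
Subtract solutions that violate a single cap (substitute x_i' = x_i − (cap_i+1)): x_1 ≥ 8 gives C(13,3) = 286; x_2 ≥ 6 gives C(15,3) = 455; x_3 ≥ 6 gives C(15,3) = 455; x_4 ≥ 8 gives C(13,3) = 286. Together 1482.
Add back pairs where two caps are both exceeded: 35 + 35 + 10 + 84 + 35 + 35 = 234.
By inclusion–exclusion the count is 1330 − 1482 + 234 = 82.

82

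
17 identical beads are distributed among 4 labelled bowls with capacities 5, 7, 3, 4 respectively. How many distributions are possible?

10

Ignoring the caps, the number of non-negative solutions to x_1+…+x_4 = 17 is C(20,3) = 1140.
Subtract solutions that violate a single cap (substitute x_i' = x_i − (cap_i+1)): x_1 ≥ 6 gives C(14,3) = 364; x_2 ≥ 8 gives C(12,3) = 220; x_3 ≥ 4 gives C(16,3) = 560; x_4 ≥ 5 gives C(15,3) = 455. Together 1599.
Add back pairs where two caps are both exceeded: 20 + 120 + 84 + 56 + 35 + 165 = 480.
Subtract triples: 0 + 0 + 10 + 1 = 11.
By inclusion–exclusion the count is 1140 − 1599 + 480 − 11 = 10.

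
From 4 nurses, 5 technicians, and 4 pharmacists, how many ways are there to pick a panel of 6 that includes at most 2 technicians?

1008

Split by how many technicians are chosen (0 through 2).
Sum: C(5,0)·C(8,6) + C(5,1)·C(8,5) + C(5,2)·C(8,4) = 28 + 280 + 700 = 1008.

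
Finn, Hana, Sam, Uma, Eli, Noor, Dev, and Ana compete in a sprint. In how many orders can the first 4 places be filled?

1680

There are 8 choices for 1st place, 7 for 2nd, and so on down to 5 for position 4.
That gives 8 × 7 × 6 × 5 = 1680.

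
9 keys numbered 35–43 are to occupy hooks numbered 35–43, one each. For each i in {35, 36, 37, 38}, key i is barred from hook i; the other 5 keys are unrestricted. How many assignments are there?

Let Aᵢ (for 35 ≤ i ≤ 38) be the placements that put key i in its forbidden hook. Any j of these fix j positions, leaving (9−j)! ways to fill the rest, and there are C(4,j) ways to pick which j.
By inclusion–exclusion, the number of valid placements is Σ_{j=0}^{4} (−1)^j C(4,j)·(9−j)!.
Computing: 362880 − 161280 + 30240 − 2880 + 120 = 229080.

229080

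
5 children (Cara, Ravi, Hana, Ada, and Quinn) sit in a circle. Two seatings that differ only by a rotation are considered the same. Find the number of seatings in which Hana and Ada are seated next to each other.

12

Glue Hana and Ada into a block (2 internal orders). Seating 4 units around a circle gives (3)! arrangements.
So 2 × (3)! = 2 × 6 = 12.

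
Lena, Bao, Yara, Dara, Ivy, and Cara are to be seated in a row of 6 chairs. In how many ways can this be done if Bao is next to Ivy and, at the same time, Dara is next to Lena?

96

Treat {Bao,Ivy} as one block (2 orders) and {Dara,Lena} as another (2 orders).
That leaves 4 units to arrange: 2 × 2 × 4! = 4 × 24 = 96.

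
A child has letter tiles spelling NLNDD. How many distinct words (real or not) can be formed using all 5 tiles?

30

Letter multiplicities in NLNDD: D×2, L×1, N×2.
The number of distinct arrangements is 5!/(2!·2!) = 120/4 = 30.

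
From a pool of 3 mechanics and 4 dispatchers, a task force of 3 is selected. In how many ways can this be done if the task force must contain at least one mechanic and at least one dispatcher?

30

Total 3-person selections from all 7: C(7,3) = 35.
Selections missing a whole group: no mechanics → C(4,3) = 4; no dispatchers → C(3,3) = 1.
Both groups omitted at once is impossible, so 35 − 5 = 30.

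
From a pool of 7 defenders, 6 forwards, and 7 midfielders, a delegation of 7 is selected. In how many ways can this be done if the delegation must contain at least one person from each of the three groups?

70658

Unrestricted: C(20,7) = 77520 ways to pick any 7 of the 20.
Selections missing a whole group: no defenders → C(13,7) = 1716; no forwards → C(14,7) = 3432; no midfielders → C(13,7) = 1716.
Add back selections omitting two groups (i.e. drawn from a single group): C(7,7) + C(6,7) + C(7,7) = 2.
By inclusion–exclusion: 77520 − 6864 + 2 = 70658.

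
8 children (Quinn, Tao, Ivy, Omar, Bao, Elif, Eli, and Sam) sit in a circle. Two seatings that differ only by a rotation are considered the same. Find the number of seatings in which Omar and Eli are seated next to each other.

Glue Omar and Eli into a block (2 internal orders). Seating 7 units around a circle gives (6)! arrangements.
So 2 × (6)! = 2 × 720 = 1440.

1440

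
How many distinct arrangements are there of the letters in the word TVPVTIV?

420

Letter multiplicities in TVPVTIV: I×1, P×1, T×2, V×3.
The number of distinct arrangements is 7!/(3!·2!) = 5040/12 = 420.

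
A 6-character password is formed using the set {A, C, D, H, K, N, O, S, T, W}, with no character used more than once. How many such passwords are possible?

This is a permutation of 6 out of 10: P(10,6) = 10!/4!.
10 × 9 × 8 × 7 × 6 × 5 = 151200.

151200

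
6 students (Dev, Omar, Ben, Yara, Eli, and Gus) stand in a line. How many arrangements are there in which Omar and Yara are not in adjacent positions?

480

Of the 6! = 720 arrangements, those with Omar and Yara adjacent number 2 × 5! = 240 (treat the pair as a block with 2 internal orders).
So 720 − 240 = 480 arrangements keep them apart.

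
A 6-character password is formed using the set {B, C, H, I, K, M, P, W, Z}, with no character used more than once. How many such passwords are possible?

60480

With no repetition, fill the 6 characters in order: 9 choices, then 8, down to 4.
That product is 9 × 8 × 7 × 6 × 5 × 4 = 60480.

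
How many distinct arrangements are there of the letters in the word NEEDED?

60

The 6 letters of NEEDED have repeats: D appearing twice and E appearing 3 times.
Dividing 6! = 720 by 3!·2! = 12 for the repeated letters gives 60.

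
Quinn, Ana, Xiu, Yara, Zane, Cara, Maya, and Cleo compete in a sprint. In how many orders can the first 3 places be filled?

336

This is an ordered selection of 3 from 8: P(8,3).
That gives 8 × 7 × 6 = 336.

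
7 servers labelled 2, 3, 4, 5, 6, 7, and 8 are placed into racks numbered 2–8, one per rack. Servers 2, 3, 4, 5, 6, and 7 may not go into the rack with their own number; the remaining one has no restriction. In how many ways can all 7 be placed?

Let Aᵢ (for 2 ≤ i ≤ 7) be the placements that put server i in its forbidden rack. Any j of these fix j positions, leaving (7−j)! ways to fill the rest, and there are C(6,j) ways to pick which j.
By inclusion–exclusion, the number of valid placements is Σ_{j=0}^{6} (−1)^j C(6,j)·(7−j)!.
Computing: 5040 − 4320 + 1800 − 480 + 90 − 12 + 1 = 2119.

2119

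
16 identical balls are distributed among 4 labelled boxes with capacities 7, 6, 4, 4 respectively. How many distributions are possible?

54

Ignoring the caps, the number of non-negative solutions to x_1+…+x_4 = 16 is C(19,3) = 969.
Subtract solutions that violate a single cap (substitute x_i' = x_i − (cap_i+1)): x_1 ≥ 8 gives C(11,3) = 165; x_2 ≥ 7 gives C(12,3) = 220; x_3 ≥ 5 gives C(14,3) = 364; x_4 ≥ 5 gives C(14,3) = 364. Together 1113.
Add back pairs where two caps are both exceeded: 4 + 20 + 20 + 35 + 35 + 84 = 198.
By inclusion–exclusion the count is 969 − 1113 + 198 = 54.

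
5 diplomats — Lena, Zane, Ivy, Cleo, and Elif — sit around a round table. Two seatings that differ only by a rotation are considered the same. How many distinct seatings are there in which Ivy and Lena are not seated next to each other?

12

Without the restriction there are (4)! = 24 seatings.
Those with Ivy next to Lena: fuse the pair into one unit and seat 4 units around a circle — 2·(3)! = 12.
Subtracting, 24 − 12 = 12.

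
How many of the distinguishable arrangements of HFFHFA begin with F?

30

Fix F in the first position and arrange the remaining 5 letters.
Those 5 letters have F appearing twice and H appearing twice, giving (5)!/(2!·2!) = 30.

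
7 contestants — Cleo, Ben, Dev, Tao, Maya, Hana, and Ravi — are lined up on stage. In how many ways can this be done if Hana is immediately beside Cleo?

Glue Hana and Cleo into one block (2 internal orders), leaving 6 units to arrange in a row.
That gives 2 × 6! = 2 × 720 = 1440.

1440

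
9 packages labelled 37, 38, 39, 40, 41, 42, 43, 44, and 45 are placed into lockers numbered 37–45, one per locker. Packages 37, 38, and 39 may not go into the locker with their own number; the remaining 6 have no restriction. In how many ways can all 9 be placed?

Let Aᵢ (for i ∈ {37, 38, 39}) be the placements that put package i in its forbidden locker. Any j of these fix j positions, leaving (9−j)! ways to fill the rest, and there are C(3,j) ways to pick which j.
By inclusion–exclusion, the number of valid placements is Σ_{j=0}^{3} (−1)^j C(3,j)·(9−j)!.
Computing: 362880 − 120960 + 15120 − 720 = 256320.

256320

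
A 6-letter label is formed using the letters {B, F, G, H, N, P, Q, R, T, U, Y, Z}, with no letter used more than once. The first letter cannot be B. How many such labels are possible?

The first letter has 12−1 = 11 choices (anything except B).
The remaining 5 letters are filled from the other 11 symbols without repetition: 11 × 10 × 9 × 8 × 7 = 55440.
Total: 11 × 55440 = 609840.

609840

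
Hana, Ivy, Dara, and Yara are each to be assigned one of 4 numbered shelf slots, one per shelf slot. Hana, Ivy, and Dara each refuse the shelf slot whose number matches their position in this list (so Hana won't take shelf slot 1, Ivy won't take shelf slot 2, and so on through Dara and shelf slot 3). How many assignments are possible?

Let Aᵢ (for i ∈ {1, 2, 3}) be the placements that put person i in their forbidden shelf slot. Any j of these fix j positions, leaving (4−j)! ways to fill the rest, and there are C(3,j) ways to pick which j.
By inclusion–exclusion, the number of valid placements is Σ_{j=0}^{3} (−1)^j C(3,j)·(4−j)!.
Computing: 24 − 18 + 6 − 1 = 11.

11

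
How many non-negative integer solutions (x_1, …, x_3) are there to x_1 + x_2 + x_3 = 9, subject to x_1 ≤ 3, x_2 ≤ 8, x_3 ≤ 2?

Ignoring the caps, the number of non-negative solutions to x_1+…+x_3 = 9 is C(11,2) = 55.
Subtract solutions that violate a single cap (substitute x_i' = x_i − (cap_i+1)): x_1 ≥ 4 gives C(7,2) = 21; x_2 ≥ 9 gives C(2,2) = 1; x_3 ≥ 3 gives C(8,2) = 28. Together 50.
Add back pairs where two caps are both exceeded: 0 + 6 + 0 = 6.
By inclusion–exclusion the count is 55 − 50 + 6 = 11.

11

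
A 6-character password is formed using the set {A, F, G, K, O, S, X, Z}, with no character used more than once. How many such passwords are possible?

20160

With no repetition, fill the 6 characters in order: 8 choices, then 7, down to 3.
That product is 8 × 7 × 6 × 5 × 4 × 3 = 20160.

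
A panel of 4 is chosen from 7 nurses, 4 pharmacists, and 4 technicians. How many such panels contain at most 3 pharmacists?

Split by how many pharmacists are chosen (0 through 3).
Sum: C(4,0)·C(11,4) + C(4,1)·C(11,3) + C(4,2)·C(11,2) + C(4,3)·C(11,1) = 330 + 660 + 330 + 44 = 1364.

1364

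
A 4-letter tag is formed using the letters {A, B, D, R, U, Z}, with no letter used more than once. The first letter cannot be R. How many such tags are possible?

300

The first letter has 6−1 = 5 choices (anything except R).
The remaining 3 letters are filled from the other 5 symbols without repetition: 5 × 4 × 3 = 60.
Total: 5 × 60 = 300.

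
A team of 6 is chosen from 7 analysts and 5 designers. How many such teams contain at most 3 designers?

Split by how many designers are chosen (0 through 3).
Sum: C(5,0)·C(7,6) + C(5,1)·C(7,5) + C(5,2)·C(7,4) + C(5,3)·C(7,3) = 7 + 105 + 350 + 350 = 812.

812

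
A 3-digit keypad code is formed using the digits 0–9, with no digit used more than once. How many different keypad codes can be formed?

720

Choose and order 3 of the 10 symbols: the first digit has 10 options, the next 9, then 8.
That product is 10 × 9 × 8 = 720.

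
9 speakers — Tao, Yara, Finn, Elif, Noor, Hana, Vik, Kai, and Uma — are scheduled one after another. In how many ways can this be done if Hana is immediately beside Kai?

Treat {Hana, Kai} as a single unit. There are 8 units to order, and the pair itself can be ordered 2 ways.
So the count is 2·(8)! = 80640.

80640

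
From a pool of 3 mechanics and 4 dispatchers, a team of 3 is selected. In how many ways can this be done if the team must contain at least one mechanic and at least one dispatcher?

Unrestricted: C(7,3) = 35 ways to pick any 3 of the 7.
Selections missing a whole group: no mechanics → C(4,3) = 4; no dispatchers → C(3,3) = 1.
Both groups omitted at once is impossible, so 35 − 5 = 30.

30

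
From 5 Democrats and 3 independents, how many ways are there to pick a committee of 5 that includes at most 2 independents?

46

Split by how many independents are chosen (0 through 2).
Sum: C(3,0)·C(5,5) + C(3,1)·C(5,4) + C(3,2)·C(5,3) = 1 + 15 + 30 = 46.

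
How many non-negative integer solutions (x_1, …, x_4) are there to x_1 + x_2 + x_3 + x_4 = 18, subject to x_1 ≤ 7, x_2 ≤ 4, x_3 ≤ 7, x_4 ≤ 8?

143

Without the upper bounds there are C(21,3) = 1330 ways to split 18 among 4 variables.
Subtract solutions that violate a single cap (substitute x_i' = x_i − (cap_i+1)): x_1 ≥ 8 gives C(13,3) = 286; x_2 ≥ 5 gives C(16,3) = 560; x_3 ≥ 8 gives C(13,3) = 286; x_4 ≥ 9 gives C(12,3) = 220. Together 1352.
Add back pairs where two caps are both exceeded: 56 + 10 + 4 + 56 + 35 + 4 = 165.
By inclusion–exclusion the count is 1330 − 1352 + 165 = 143.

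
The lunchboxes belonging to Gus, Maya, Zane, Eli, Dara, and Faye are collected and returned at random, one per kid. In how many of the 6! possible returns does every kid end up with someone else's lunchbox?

This is the derangement count D_6: permutations of 6 items with no fixed point.
By inclusion–exclusion this is Σ_{j=0}^{6} (−1)^j C(6,j)·(6−j)!.
Computing: 720 − 720 + 360 − 120 + 30 − 6 + 1 = 265.

265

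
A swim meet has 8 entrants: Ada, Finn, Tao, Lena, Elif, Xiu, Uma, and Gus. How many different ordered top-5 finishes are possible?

6720

There are 8 choices for 1st place, 7 for 2nd, and so on down to 4 for position 5.
That gives 8 × 7 × 6 × 5 × 4 = 6720.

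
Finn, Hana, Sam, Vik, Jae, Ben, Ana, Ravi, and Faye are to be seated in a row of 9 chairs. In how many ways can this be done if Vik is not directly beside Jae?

282240

There are 9! = 362880 arrangements in all. If Vik and Jae are adjacent, merging them into one block gives 2·(8)! = 80640 arrangements.
So 362880 − 80640 = 282240 arrangements keep them apart.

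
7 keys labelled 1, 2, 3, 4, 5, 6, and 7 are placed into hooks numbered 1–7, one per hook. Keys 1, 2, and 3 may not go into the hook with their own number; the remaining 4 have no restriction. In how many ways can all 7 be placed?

Let Aᵢ (for i ∈ {1, 2, 3}) be the placements that put key i in its forbidden hook. Any j of these fix j positions, leaving (7−j)! ways to fill the rest, and there are C(3,j) ways to pick which j.
By inclusion–exclusion, the number of valid placements is Σ_{j=0}^{3} (−1)^j C(3,j)·(7−j)!.
Computing: 5040 − 2160 + 360 − 24 = 3216.

3216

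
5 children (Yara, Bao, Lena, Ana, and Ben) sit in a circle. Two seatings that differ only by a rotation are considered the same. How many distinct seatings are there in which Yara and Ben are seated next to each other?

Treat {Yara, Ben} as one unit (2 internal orders) and seat the resulting 4 units around the table: (3)! circular arrangements.
So 2 × (3)! = 2 × 6 = 12.

12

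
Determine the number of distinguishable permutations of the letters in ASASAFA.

105

Letter multiplicities in ASASAFA: A×4, F×1, S×2.
The number of distinct arrangements is 7!/(4!·2!) = 5040/48 = 105.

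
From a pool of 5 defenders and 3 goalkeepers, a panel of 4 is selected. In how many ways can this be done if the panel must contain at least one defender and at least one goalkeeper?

With no constraint there are C(8,4) = 70 possible selections.
Selections missing a whole group: no defenders → C(3,4) = 0; no goalkeepers → C(5,4) = 5.
Both groups omitted at once is impossible, so 70 − 5 = 65.

65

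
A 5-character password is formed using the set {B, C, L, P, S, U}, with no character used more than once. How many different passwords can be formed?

720

This is a permutation of 5 out of 6: P(6,5) = 6!/1!.
6 × 5 × 4 × 3 × 2 = 720.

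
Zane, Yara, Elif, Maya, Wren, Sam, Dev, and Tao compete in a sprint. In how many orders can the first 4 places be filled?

This is an ordered selection of 4 from 8: P(8,4).
That gives 8 × 7 × 6 × 5 = 1680.

1680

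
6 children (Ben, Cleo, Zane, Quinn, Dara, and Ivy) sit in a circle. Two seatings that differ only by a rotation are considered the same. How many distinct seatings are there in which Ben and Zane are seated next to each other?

48

Treat {Ben, Zane} as one unit (2 internal orders) and seat the resulting 5 units around the table: (4)! circular arrangements.
So 2 × (4)! = 2 × 24 = 48.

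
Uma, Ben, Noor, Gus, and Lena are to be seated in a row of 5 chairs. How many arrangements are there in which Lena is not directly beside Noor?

72

Of the 5! = 120 arrangements, those with Lena and Noor adjacent number 2 × 4! = 48 (treat the pair as a block with 2 internal orders).
Complementary counting: 120 − 48 = 72.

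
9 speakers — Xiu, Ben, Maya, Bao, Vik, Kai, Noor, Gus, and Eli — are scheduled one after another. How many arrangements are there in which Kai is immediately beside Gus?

80640

Place the 7 others and the Kai-Gus pair as 8 objects in a line; the pair has 2 internal arrangements.
So the count is 2·(8)! = 80640.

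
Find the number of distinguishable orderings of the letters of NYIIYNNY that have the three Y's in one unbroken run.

60

Treat the 3 copies of Y as a single block. The multiset to arrange is then {YYY, I, I, N, N, N}, 6 items in all.
That gives (6)!/(3!·2!) = 60 arrangements.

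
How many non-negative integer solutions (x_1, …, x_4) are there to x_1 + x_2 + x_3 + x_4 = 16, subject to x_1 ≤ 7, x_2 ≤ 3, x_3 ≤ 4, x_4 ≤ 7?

By stars and bars, unrestricted non-negative solutions to x_1+…+x_4 = 16 number C(16+3,3) = 969.
Subtract solutions that violate a single cap (substitute x_i' = x_i − (cap_i+1)): x_1 ≥ 8 gives C(11,3) = 165; x_2 ≥ 4 gives C(15,3) = 455; x_3 ≥ 5 gives C(14,3) = 364; x_4 ≥ 8 gives C(11,3) = 165. Together 1149.
Add back pairs where two caps are both exceeded: 35 + 20 + 1 + 120 + 35 + 20 = 231.
By inclusion–exclusion the count is 969 − 1149 + 231 = 51.

51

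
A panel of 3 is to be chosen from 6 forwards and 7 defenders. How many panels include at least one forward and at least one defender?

231

Unrestricted: C(13,3) = 286 ways to pick any 3 of the 13.
Selections missing a whole group: no forwards → C(7,3) = 35; no defenders → C(6,3) = 20.
Both groups omitted at once is impossible, so 286 − 55 = 231.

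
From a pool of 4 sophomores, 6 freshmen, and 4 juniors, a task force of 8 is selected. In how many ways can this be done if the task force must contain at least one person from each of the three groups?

Unrestricted: C(14,8) = 3003 ways to pick any 8 of the 14.
Selections missing a whole group: no sophomores → C(10,8) = 45; no freshmen → C(8,8) = 1; no juniors → C(10,8) = 45.
Add back selections omitting two groups (i.e. drawn from a single group): C(4,8) + C(6,8) + C(4,8) = 0.
By inclusion–exclusion: 3003 − 91 + 0 = 2912.

2912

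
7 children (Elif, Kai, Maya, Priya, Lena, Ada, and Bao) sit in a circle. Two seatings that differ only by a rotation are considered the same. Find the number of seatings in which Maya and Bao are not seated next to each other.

480

Without the restriction there are (6)! = 720 seatings.
Those with Maya next to Bao: fuse the pair into one unit and seat 6 units around a circle — 2·(5)! = 240.
Subtracting, 720 − 240 = 480.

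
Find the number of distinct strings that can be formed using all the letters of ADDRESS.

The 7 letters of ADDRESS have repeats: D appearing twice and S appearing twice.
The number of distinct arrangements is 7!/(2!·2!) = 5040/4 = 1260.

1260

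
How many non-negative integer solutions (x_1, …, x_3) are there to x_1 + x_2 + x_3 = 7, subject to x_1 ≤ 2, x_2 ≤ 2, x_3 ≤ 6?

Ignoring the caps, the number of non-negative solutions to x_1+…+x_3 = 7 is C(9,2) = 36.
Subtract solutions that violate a single cap (substitute x_i' = x_i − (cap_i+1)): x_1 ≥ 3 gives C(6,2) = 15; x_2 ≥ 3 gives C(6,2) = 15; x_3 ≥ 7 gives C(2,2) = 1. Together 31.
Add back pairs where two caps are both exceeded: 3 + 0 + 0 = 3.
By inclusion–exclusion the count is 36 − 31 + 3 = 8.

8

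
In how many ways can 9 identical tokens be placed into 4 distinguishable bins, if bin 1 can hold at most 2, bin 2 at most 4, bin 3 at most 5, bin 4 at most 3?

Ignoring the caps, the number of non-negative solutions to x_1+…+x_4 = 9 is C(12,3) = 220.
Subtract solutions that violate a single cap (substitute x_i' = x_i − (cap_i+1)): x_1 ≥ 3 gives C(9,3) = 84; x_2 ≥ 5 gives C(7,3) = 35; x_3 ≥ 6 gives C(6,3) = 20; x_4 ≥ 4 gives C(8,3) = 56. Together 195.
Add back pairs where two caps are both exceeded: 4 + 1 + 10 + 0 + 1 + 0 = 16.
By inclusion–exclusion the count is 220 − 195 + 16 = 41.

41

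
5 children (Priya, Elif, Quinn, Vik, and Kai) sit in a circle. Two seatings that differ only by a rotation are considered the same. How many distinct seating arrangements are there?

24

Seat Priya anywhere (absorbing the rotational symmetry), then permute the other 4: (4)! = 24.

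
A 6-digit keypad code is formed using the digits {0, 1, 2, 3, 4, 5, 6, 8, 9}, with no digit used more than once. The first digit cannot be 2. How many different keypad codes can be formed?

The first digit has 9−1 = 8 choices (anything except 2).
The remaining 5 digits are filled from the other 8 symbols without repetition: 8 × 7 × 6 × 5 × 4 = 6720.
Total: 8 × 6720 = 53760.

53760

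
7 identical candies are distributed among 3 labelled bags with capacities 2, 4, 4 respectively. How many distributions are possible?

Ignoring the caps, the number of non-negative solutions to x_1+…+x_3 = 7 is C(9,2) = 36.
Subtract solutions that violate a single cap (substitute x_i' = x_i − (cap_i+1)): x_1 ≥ 3 gives C(6,2) = 15; x_2 ≥ 5 gives C(4,2) = 6; x_3 ≥ 5 gives C(4,2) = 6. Together 27.
No two caps can be exceeded simultaneously, so the pair terms are all 0.
By inclusion–exclusion the count is 36 − 27 + 0 = 9.

9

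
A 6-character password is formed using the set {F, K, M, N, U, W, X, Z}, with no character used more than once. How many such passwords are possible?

20160

With no repetition, fill the 6 characters in order: 8 choices, then 7, down to 3.
8 × 7 × 6 × 5 × 4 × 3 = 20160.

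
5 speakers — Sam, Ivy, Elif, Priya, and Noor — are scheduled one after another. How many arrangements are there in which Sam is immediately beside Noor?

Treat {Sam, Noor} as a single unit. There are 4 units to order, and the pair itself can be ordered 2 ways.
That gives 2 × 4! = 2 × 24 = 48.

48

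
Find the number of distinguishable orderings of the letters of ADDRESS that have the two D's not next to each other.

Total arrangements of ADDRESS: 7!/(2!·2!) = 1260.
Arrangements with the D's together: treat DD as one letter, giving (6)!/(2!) = 360.
Subtracting, 1260 − 360 = 900 arrangements keep the D's apart.

900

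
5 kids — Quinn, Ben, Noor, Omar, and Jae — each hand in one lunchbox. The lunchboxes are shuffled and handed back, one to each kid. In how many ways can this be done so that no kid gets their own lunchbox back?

44

Count assignments avoiding every fixed point. For any j of the 5 kids fixed to their own lunchbox, the other 5−j can be arranged in (5−j)! ways.
By inclusion–exclusion this is Σ_{j=0}^{5} (−1)^j C(5,j)·(5−j)!.
Computing: 120 − 120 + 60 − 20 + 5 − 1 = 44.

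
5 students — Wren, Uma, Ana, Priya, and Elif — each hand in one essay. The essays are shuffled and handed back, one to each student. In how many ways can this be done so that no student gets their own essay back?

Count assignments avoiding every fixed point. For any j of the 5 students fixed to their own essay, the other 5−j can be arranged in (5−j)! ways.
By inclusion–exclusion this is Σ_{j=0}^{5} (−1)^j C(5,j)·(5−j)!.
Computing: 120 − 120 + 60 − 20 + 5 − 1 = 44.

44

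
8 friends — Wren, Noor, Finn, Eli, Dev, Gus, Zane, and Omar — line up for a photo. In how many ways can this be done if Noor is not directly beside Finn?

30240

Of the 8! = 40320 arrangements, those with Noor and Finn adjacent number 2 × 7! = 10080 (treat the pair as a block with 2 internal orders).
Complementary counting: 40320 − 10080 = 30240.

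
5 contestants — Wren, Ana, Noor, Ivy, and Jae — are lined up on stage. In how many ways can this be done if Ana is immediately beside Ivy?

48

Glue Ana and Ivy into one block (2 internal orders), leaving 4 units to arrange in a row.
So the count is 2·(4)! = 48.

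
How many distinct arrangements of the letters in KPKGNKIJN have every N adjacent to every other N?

Treat the 2 copies of N as a single block. The multiset to arrange is then {NN, G, I, J, K, K, K, P}, 8 items in all.
That gives (8)!/(3!) = 6720 arrangements.

6720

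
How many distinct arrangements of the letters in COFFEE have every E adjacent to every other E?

Treat the 2 copies of E as a single block. The multiset to arrange is then {EE, C, F, F, O}, 5 items in all.
That gives (5)!/(2!) = 60 arrangements.

60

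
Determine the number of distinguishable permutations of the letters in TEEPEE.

30

TEEPEE has 6 letters with E appearing 4 times.
Dividing 6! = 720 by 4! = 24 for the repeated letters gives 30.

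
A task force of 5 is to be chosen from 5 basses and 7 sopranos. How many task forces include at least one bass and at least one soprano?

770

Unrestricted: C(12,5) = 792 ways to pick any 5 of the 12.
Subtract selections that omit an entire group: no basses → C(7,5) = 21; no sopranos → C(5,5) = 1.
Both groups omitted at once is impossible, so 792 − 22 = 770.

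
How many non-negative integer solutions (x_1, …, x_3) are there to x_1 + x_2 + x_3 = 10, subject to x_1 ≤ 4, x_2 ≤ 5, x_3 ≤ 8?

27

Without the upper bounds there are C(12,2) = 66 ways to split 10 among 3 variables.
Subtract solutions that violate a single cap (substitute x_i' = x_i − (cap_i+1)): x_1 ≥ 5 gives C(7,2) = 21; x_2 ≥ 6 gives C(6,2) = 15; x_3 ≥ 9 gives C(3,2) = 3. Together 39.
No two caps can be exceeded simultaneously, so the pair terms are all 0.
By inclusion–exclusion the count is 66 − 39 + 0 = 27.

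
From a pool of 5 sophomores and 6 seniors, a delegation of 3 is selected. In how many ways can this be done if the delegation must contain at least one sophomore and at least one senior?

135

Total 3-person selections from all 11: C(11,3) = 165.
Subtract selections that omit an entire group: no sophomores → C(6,3) = 20; no seniors → C(5,3) = 10.
Both groups omitted at once is impossible, so 165 − 30 = 135.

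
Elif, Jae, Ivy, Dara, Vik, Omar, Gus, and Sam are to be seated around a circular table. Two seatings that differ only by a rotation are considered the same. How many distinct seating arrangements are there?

5040

Seat Elif anywhere (absorbing the rotational symmetry), then permute the other 7: (7)! = 5040.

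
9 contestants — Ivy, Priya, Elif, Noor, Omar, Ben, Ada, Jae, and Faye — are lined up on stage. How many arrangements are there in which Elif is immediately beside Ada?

Place the 7 others and the Elif-Ada pair as 8 objects in a line; the pair has 2 internal arrangements.
So the count is 2·(8)! = 80640.

80640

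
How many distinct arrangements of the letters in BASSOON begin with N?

Fix N in the first position and arrange the remaining 6 letters.
Those 6 letters have O appearing twice and S appearing twice, giving (6)!/(2!·2!) = 180.

180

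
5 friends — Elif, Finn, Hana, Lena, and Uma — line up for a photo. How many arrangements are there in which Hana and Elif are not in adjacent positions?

There are 5! = 120 arrangements in all. If Hana and Elif are adjacent, merging them into one block gives 2·(4)! = 48 arrangements.
Complementary counting: 120 − 48 = 72.

72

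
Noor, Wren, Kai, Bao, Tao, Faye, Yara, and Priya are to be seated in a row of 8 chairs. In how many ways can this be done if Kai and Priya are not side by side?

30240

There are 8! = 40320 arrangements in all. If Kai and Priya are adjacent, merging them into one block gives 2·(7)! = 10080 arrangements.
So 40320 − 10080 = 30240 arrangements keep them apart.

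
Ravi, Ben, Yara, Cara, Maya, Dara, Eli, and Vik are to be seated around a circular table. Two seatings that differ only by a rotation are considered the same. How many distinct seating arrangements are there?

5040

Around a circle, 8 distinct people have 8!/8 = (7)! = 5040 rotationally distinct seatings.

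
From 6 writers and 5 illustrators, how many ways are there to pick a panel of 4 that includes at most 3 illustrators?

325

Split by how many illustrators are chosen (0 through 3).
Sum: C(5,0)·C(6,4) + C(5,1)·C(6,3) + C(5,2)·C(6,2) + C(5,3)·C(6,1) = 15 + 100 + 150 + 60 = 325.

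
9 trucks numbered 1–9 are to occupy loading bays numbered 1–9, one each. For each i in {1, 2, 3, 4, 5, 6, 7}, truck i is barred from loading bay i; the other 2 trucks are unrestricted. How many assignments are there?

165016

Let Aᵢ (for 1 ≤ i ≤ 7) be the placements that put truck i in its forbidden loading bay. Any j of these fix j positions, leaving (9−j)! ways to fill the rest, and there are C(7,j) ways to pick which j.
By inclusion–exclusion, the number of valid placements is Σ_{j=0}^{7} (−1)^j C(7,j)·(9−j)!.
Computing: 362880 − 282240 + 105840 − 25200 + 4200 − 504 + 42 − 2 = 165016.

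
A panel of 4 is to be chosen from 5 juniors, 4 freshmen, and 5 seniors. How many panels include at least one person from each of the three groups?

550

Total 4-person selections from all 14: C(14,4) = 1001.
Selections missing a whole group: no juniors → C(9,4) = 126; no freshmen → C(10,4) = 210; no seniors → C(9,4) = 126.
Add back selections omitting two groups (i.e. drawn from a single group): C(5,4) + C(4,4) + C(5,4) = 11.
By inclusion–exclusion: 1001 − 462 + 11 = 550.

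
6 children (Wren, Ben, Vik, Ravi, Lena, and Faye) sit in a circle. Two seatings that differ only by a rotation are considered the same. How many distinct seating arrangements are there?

120

Fix one person's seat to break rotational symmetry; the remaining 5 people can be arranged in (5)! = 120 ways.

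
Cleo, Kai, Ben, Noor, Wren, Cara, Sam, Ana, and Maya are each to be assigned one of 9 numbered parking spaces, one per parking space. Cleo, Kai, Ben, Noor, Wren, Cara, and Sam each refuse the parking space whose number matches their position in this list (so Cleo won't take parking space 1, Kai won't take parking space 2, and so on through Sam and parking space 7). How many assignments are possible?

Let Aᵢ (for 1 ≤ i ≤ 7) be the placements that put person i in their forbidden parking space. Any j of these fix j positions, leaving (9−j)! ways to fill the rest, and there are C(7,j) ways to pick which j.
By inclusion–exclusion, the number of valid placements is Σ_{j=0}^{7} (−1)^j C(7,j)·(9−j)!.
Computing: 362880 − 282240 + 105840 − 25200 + 4200 − 504 + 42 − 2 = 165016.

165016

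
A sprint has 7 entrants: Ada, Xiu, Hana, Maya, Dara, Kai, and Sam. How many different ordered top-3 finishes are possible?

This is an ordered selection of 3 from 7: P(7,3).
That gives 7 × 6 × 5 = 210.

210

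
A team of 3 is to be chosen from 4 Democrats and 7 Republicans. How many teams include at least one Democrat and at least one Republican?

Unrestricted: C(11,3) = 165 ways to pick any 3 of the 11.
Subtract selections that omit an entire group: no Democrats → C(7,3) = 35; no Republicans → C(4,3) = 4.
Both groups omitted at once is impossible, so 165 − 39 = 126.

126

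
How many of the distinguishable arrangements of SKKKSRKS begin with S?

105

Fix S in the first position and arrange the remaining 7 letters.
Those 7 letters have K appearing 4 times and S appearing twice, giving (7)!/(4!·2!) = 105.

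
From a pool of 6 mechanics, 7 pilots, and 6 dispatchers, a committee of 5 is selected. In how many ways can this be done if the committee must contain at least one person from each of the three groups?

Unrestricted: C(19,5) = 11628 ways to pick any 5 of the 19.
Subtract selections that omit an entire group: no mechanics → C(13,5) = 1287; no pilots → C(12,5) = 792; no dispatchers → C(13,5) = 1287.
Add back selections omitting two groups (i.e. drawn from a single group): C(6,5) + C(7,5) + C(6,5) = 33.
By inclusion–exclusion: 11628 − 3366 + 33 = 8295.

8295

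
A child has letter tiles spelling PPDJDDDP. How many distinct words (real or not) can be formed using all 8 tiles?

Letter multiplicities in PPDJDDDP: D×4, J×1, P×3.
The number of distinct arrangements is 8!/(4!·3!) = 40320/144 = 280.

280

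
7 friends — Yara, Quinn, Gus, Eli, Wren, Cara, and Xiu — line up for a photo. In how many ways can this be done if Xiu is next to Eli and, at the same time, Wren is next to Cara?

Treat {Xiu,Eli} as one block (2 orders) and {Wren,Cara} as another (2 orders).
That leaves 5 units to arrange: 2 × 2 × 5! = 4 × 120 = 480.

480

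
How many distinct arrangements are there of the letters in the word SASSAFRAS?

2520

The 9 letters of SASSAFRAS have repeats: A appearing 3 times and S appearing 4 times.
So there are 9! / (4!·3!) = 2520 distinguishable arrangements.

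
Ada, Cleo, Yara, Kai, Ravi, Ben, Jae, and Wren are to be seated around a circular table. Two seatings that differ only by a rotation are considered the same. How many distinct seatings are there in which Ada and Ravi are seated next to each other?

1440

Glue Ada and Ravi into a block (2 internal orders). Seating 7 units around a circle gives (6)! arrangements.
So 2 × (6)! = 2 × 720 = 1440.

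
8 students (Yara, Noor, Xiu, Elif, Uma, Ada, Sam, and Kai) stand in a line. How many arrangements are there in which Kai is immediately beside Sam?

Glue Kai and Sam into one block (2 internal orders), leaving 7 units to arrange in a row.
So the count is 2·(7)! = 10080.

10080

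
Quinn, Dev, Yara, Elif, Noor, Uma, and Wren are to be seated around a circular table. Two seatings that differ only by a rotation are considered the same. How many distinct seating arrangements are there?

Seat Quinn anywhere (absorbing the rotational symmetry), then permute the other 6: (6)! = 720.

720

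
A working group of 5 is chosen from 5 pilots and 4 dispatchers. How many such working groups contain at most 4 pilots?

125

Split by how many pilots are chosen (0 through 4).
Sum: C(5,0)·C(4,5) + C(5,1)·C(4,4) + C(5,2)·C(4,3) + C(5,3)·C(4,2) + C(5,4)·C(4,1) = 0 + 5 + 40 + 60 + 20 = 125.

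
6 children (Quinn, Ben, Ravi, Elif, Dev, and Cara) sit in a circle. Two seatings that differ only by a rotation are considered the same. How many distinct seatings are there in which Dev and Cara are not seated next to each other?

72

Without the restriction there are (5)! = 120 seatings.
Seatings with Dev beside Cara: treat them as a block with 2 internal orders, giving 2 × (4)! = 48.
Subtracting, 120 − 48 = 72.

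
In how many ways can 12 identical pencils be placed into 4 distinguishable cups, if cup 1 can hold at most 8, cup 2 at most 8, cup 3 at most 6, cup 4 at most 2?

Without the upper bounds there are C(15,3) = 455 ways to split 12 among 4 cups.
Subtract solutions that violate a single cap (substitute x_i' = x_i − (cap_i+1)): x_1 ≥ 9 gives C(6,3) = 20; x_2 ≥ 9 gives C(6,3) = 20; x_3 ≥ 7 gives C(8,3) = 56; x_4 ≥ 3 gives C(12,3) = 220. Together 316.
Add back pairs where two caps are both exceeded: 0 + 0 + 1 + 0 + 1 + 10 = 12.
By inclusion–exclusion the count is 455 − 316 + 12 = 151.

151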